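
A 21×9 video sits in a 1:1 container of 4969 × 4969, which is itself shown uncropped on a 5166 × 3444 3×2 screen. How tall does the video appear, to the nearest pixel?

First fit — 21×9 into 4969×4969 spans the width: 4969.00 × 2129.57.
Second fit — the 1:1 canvas into 5166×3444 spans the height: 3444.00 × 3444.00 (×0.6931 from 4969×4969).
Applying the same ×0.6931: 2129.57 → 1476.00.

1476 px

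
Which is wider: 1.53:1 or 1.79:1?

1.53 and 1.79; 1.79 > 1.53.

1.79:1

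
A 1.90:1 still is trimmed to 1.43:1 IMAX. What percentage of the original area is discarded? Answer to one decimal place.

24.7%

The height stays; only width is cut (since 1.43:1 IMAX is narrower than 1.90:1).
Fraction kept = (1.430)/(1.900) ≈ 75.26%, so 24.74% is lost.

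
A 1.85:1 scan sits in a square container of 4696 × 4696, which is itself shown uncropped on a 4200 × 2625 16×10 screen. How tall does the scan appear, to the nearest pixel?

First fit — 1.85:1 into 4696×4696 spans the width: 4696.00 × 2538.38.
square in 4200×2625: fills the height, so the intermediate becomes 2625.00 × 2625.00 — a scale of ×0.5590.
The scan scales with it: height 2538.38 × 0.5590 ≈ 1418.92.

1419 px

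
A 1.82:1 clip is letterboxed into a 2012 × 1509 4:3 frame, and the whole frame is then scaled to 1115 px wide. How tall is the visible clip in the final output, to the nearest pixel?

Fitted into 2012×1509, the clip spans the width; its height is 2012 / 1.820 ≈ 1105.49 px.
Resizing to 1115 px wide multiplies everything by 0.5542: 1105.49 → 612.64 px.

613 px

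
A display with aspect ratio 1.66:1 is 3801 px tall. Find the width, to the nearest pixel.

Width = 3801 × 1.660 = 6309.66.

6310 px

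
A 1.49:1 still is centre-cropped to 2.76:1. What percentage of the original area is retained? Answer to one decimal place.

Going from 1.49:1 to 2.76:1 means cutting height while keeping width.
(1.490)/(2.760) ≈ 0.540 of the area survives.

54.0%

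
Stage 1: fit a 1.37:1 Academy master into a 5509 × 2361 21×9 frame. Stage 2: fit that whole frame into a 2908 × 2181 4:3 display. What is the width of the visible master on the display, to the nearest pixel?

First fit — 1.37:1 Academy into 5509×2361 spans the height: 3234.57 × 2361.00.
The 21×9 canvas is width-limited in 2908×2181, giving 2908.00 × 1246.29; scale factor 0.5279.
Applying the same ×0.5279: 3234.57 → 1707.41.

1707 px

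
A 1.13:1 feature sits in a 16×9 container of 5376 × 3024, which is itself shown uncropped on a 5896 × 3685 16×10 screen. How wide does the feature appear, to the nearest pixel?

3748 px

Inside the 5376×3024 canvas the feature is height-limited at 3417.12 × 3024.00.
16×9 in 5896×3685: fills the width, so the intermediate becomes 5896.00 × 3316.50 — a scale of ×1.0967.
So the feature's width is 3417.12 × 1.0967 ≈ 3747.64.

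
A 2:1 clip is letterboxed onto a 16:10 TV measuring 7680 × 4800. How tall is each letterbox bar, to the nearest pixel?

480 px

Since 2.000 > 1.600, the clip is width-limited.
Content height = 7680 × 1/2 ≈ 3840.00 px.
Leftover height: 4800 − 3840.00 = 960.00 px → 480.00 each side.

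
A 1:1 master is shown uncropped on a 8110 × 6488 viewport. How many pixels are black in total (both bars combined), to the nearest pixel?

10523536 pixels

Since 1.000 < 1.250, the master is height-limited.
The master is 6488 × 1/1 ≈ 6488.0000 px wide.
Leftover width: 8110 − 6488.0000 = 1622.0000 px.
That's 1622.0000 × 6488 ≈ 10523536 black pixels.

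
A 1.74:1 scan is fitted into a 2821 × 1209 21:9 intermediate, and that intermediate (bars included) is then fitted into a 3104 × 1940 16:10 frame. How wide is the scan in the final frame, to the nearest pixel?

2315 px

First fit — 1.74:1 into 2821×1209 spans the height: 2103.66 × 1209.00.
21:9 in 3104×1940: fills the width, so the intermediate becomes 3104.00 × 1330.29 — a scale of ×1.1003.
So the scan's width is 2103.66 × 1.1003 ≈ 2314.70.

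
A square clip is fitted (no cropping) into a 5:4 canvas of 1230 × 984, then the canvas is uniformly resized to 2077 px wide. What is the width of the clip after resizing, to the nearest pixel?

1662 px

At 1230×984 the clip is height-limited, so width = 984 × 1/1 ≈ 984.00 px.
Scaling 1230 → 2077 is ×1.6886, so the width becomes 984.00 × 1.6886 ≈ 1661.60 px.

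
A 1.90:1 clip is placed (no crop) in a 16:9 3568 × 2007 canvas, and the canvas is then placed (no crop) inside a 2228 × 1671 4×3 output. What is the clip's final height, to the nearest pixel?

1.90:1 in 3568×2007: fills the width, so the clip is 3568.00 × 1877.89.
16:9 in 2228×1671: fills the width, so the intermediate becomes 2228.00 × 1253.25 — a scale of ×0.6244.
So the clip's height is 1877.89 × 0.6244 ≈ 1172.63.

1173 px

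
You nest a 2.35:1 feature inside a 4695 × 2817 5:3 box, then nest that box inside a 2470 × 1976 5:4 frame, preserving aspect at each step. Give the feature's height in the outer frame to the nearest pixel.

First fit — 2.35:1 into 4695×2817 spans the width: 4695.00 × 1997.87.
5:3 in 2470×1976: fills the width, so the intermediate becomes 2470.00 × 1482.00 — a scale of ×0.5261.
Applying the same ×0.5261: 1997.87 → 1051.06.

1051 px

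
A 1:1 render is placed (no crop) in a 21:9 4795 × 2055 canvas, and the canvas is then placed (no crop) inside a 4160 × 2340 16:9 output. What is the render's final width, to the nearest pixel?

Inside the 4795×2055 canvas the render is height-limited at 2055.00 × 2055.00.
21:9 in 4160×2340: fills the width, so the intermediate becomes 4160.00 × 1782.86 — a scale of ×0.8676.
The render scales with it: width 2055.00 × 0.8676 ≈ 1782.86.

1783 px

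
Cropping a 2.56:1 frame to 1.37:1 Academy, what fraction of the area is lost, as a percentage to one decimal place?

46.5%

1.37:1 Academy is narrower than 2.56:1, so the crop keeps the full height and trims the width.
Area ratio = (1.370)/(2.560) = 53.52%; the remaining 46.48% is cropped out.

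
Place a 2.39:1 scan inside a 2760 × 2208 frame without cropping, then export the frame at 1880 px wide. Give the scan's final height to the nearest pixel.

787 px

Fitted into 2760×2208, the scan spans the width; its height is 2760 / 2.390 ≈ 1154.81 px.
Scaling 2760 → 1880 is ×0.6812, so the height becomes 1154.81 × 0.6812 ≈ 786.61 px.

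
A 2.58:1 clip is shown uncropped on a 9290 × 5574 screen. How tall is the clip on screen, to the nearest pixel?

3601 px

2.58:1 is wider than 5:3, so it spans the full width.
That makes the image 3600.78 px tall (9290 / 2.580).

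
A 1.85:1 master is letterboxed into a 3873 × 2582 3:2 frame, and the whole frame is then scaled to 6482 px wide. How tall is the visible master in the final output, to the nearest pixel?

3504 px

In the 3873×2582 frame the master fills the width: height = 3873 / 1.850 ≈ 2093.51 px.
Resizing to 6482 px wide multiplies everything by 1.6736: 2093.51 → 3503.78 px.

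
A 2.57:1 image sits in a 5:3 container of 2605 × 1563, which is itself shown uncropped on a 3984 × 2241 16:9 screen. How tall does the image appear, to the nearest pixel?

Inside the 2605×1563 canvas the image is width-limited at 2605.00 × 1013.62.
5:3 in 3984×2241: fills the height, so the intermediate becomes 3735.00 × 2241.00 — a scale of ×1.4338.
So the image's height is 1013.62 × 1.4338 ≈ 1453.31.

1453 px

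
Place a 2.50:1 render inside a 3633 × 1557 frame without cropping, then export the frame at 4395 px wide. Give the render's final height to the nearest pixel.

At 3633×1557 the render is width-limited, so height = 3633 / 2.500 ≈ 1453.20 px.
The frame scales by 4395/3633 = 1.2097; 1453.20 × 1.2097 ≈ 1758.00 px.

1758 px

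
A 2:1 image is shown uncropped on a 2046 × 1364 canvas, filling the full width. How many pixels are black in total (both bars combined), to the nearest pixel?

The image is 2046 × 1/2 ≈ 1023.0000 px tall.
1364 − 1023.0000 = 341.0000 px of bars.
Across the 2046-px span: 341.0000 × 2046 ≈ 697686 px.

697686 pixels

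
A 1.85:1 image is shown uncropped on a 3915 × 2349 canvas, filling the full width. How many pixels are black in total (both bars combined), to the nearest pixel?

Content height = 3915 / 1.850 ≈ 2116.2162 px.
Leftover height: 2349 − 2116.2162 = 232.7838 px.
That's 232.7838 × 3915 ≈ 911349 black pixels.

911349 pixels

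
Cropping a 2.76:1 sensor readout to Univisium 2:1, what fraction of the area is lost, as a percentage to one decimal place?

Going from 2.76:1 to Univisium 2:1 means cutting width while keeping height.
(2.000)/(2.760) ≈ 0.725 of the area survives, leaving 27.54% discarded.

27.5%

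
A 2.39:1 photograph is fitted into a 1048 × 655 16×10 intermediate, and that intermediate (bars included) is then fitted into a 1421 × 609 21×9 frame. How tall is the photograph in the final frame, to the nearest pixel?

Inside the 1048×655 canvas the photograph is width-limited at 1048.00 × 438.49.
Second fit — the 16×10 canvas into 1421×609 spans the height: 974.40 × 609.00 (×0.9298 from 1048×655).
The photograph scales with it: height 438.49 × 0.9298 ≈ 407.70.

408 px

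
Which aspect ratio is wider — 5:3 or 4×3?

5:3

5:3 = 1.667 and 4×3 = 1.333; 1.667 > 1.333.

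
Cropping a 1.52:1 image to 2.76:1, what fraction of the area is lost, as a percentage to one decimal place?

2.76:1 is wider than 1.52:1, so the crop keeps the full width and trims the height.
Area ratio = (1.520)/(2.760) = 55.07%; the remaining 44.93% is cropped out.

44.9%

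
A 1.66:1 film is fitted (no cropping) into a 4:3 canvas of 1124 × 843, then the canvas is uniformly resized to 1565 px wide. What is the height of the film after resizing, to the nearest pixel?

At 1124×843 the film is width-limited, so height = 1124 / 1.660 ≈ 677.11 px.
Scaling 1124 → 1565 is ×1.3923, so the height becomes 677.11 × 1.3923 ≈ 942.77 px.

943 px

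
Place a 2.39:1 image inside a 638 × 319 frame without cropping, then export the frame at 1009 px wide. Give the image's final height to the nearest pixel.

422 px

At 638×319 the image is width-limited, so height = 638 / 2.390 ≈ 266.95 px.
Resizing to 1009 px wide multiplies everything by 1.5815: 266.95 → 422.18 px.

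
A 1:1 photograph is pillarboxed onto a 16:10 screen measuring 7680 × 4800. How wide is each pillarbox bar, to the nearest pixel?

Since 1.000 < 1.600, the photograph is height-limited.
That makes the image 4800.00 px wide (4800 × 1/1).
Leftover width: 7680 − 4800.00 = 2880.00 px → 1440.00 each side.

1440 px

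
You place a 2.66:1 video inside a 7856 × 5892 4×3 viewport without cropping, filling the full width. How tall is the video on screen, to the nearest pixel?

That makes the image 2953.38 px tall (7856 / 2.660).

2953 px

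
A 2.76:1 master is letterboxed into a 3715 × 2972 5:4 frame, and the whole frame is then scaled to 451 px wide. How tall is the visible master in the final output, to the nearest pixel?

In the 3715×2972 frame the master fills the width: height = 3715 / 2.760 ≈ 1346.01 px.
Scaling 3715 → 451 is ×0.1214, so the height becomes 1346.01 × 0.1214 ≈ 163.41 px.

163 px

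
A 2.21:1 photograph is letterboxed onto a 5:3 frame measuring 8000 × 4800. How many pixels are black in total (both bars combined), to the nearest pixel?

9440724 pixels

2.21:1 (2.210) > 5:3 (1.667), so the photograph fills the width.
Content height = 8000 / 2.210 ≈ 3619.9095 px.
4800 − 3619.9095 = 1180.0905 px of bars.
Bar area = 1180.0905 × 8000 ≈ 9440724 px.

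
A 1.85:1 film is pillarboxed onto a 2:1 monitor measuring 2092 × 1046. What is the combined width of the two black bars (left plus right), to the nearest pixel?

157 px

Since 1.850 < 2.000, the film is height-limited.
The film is 1046 × 1.850 ≈ 1935.10 px wide.
2092 − 1935.10 = 156.90 px of bars.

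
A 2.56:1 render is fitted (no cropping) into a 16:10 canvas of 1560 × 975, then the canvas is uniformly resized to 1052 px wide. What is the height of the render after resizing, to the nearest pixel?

411 px

In the 1560×975 frame the render fills the width: height = 1560 / 2.560 ≈ 609.38 px.
Resizing to 1052 px wide multiplies everything by 0.6744: 609.38 → 410.94 px.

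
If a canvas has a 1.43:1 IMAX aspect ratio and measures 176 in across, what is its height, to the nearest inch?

123 in

176 / 1.430 = 123.08.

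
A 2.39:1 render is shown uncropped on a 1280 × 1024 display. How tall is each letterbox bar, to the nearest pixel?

Since 2.390 > 1.250, the render is width-limited.
That makes the image 535.56 px tall (1280 / 2.390).
1024 − 535.56 = 488.44 px of bars (244.22 each).

244 px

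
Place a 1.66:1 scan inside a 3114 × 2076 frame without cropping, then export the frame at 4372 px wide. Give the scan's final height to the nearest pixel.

2634 px

In the 3114×2076 frame the scan fills the width: height = 3114 / 1.660 ≈ 1875.90 px.
Resizing to 4372 px wide multiplies everything by 1.4040: 1875.90 → 2633.73 px.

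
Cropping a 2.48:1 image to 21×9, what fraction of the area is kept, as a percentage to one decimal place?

The height stays; only width is cut (since 21×9 is narrower than 2.48:1).
Fraction kept = (2.333)/(2.480) ≈ 94.09%.

94.1%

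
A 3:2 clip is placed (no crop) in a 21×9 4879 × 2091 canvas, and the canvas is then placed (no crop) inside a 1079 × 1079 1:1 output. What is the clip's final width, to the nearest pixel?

694 px

First fit — 3:2 into 4879×2091 spans the height: 3136.50 × 2091.00.
The 21×9 canvas is width-limited in 1079×1079, giving 1079.00 × 462.43; scale factor 0.2212.
Applying the same ×0.2212: 3136.50 → 693.64.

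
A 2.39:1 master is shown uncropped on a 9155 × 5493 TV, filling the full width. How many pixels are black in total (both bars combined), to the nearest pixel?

15219785 pixels

The master is 9155 / 2.390 ≈ 3830.5439 px tall.
5493 − 3830.5439 = 1662.4561 px of bars.
Bar area = 1662.4561 × 9155 ≈ 15219785 px.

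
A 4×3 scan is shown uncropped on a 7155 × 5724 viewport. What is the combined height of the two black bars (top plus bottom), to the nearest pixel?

4×3 (1.333) > 5:4 (1.250), so the scan fills the width.
Content height = 7155 × 3/4 ≈ 5366.25 px.
Leftover height: 5724 − 5366.25 = 357.75 px.

358 px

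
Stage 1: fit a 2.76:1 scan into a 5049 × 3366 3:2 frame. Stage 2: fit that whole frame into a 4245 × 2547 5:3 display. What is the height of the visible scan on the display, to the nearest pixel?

2.76:1 in 5049×3366: fills the width, so the scan is 5049.00 × 1829.35.
The 3:2 canvas is height-limited in 4245×2547, giving 3820.50 × 2547.00; scale factor 0.7567.
The scan scales with it: height 1829.35 × 0.7567 ≈ 1384.24.

1384 px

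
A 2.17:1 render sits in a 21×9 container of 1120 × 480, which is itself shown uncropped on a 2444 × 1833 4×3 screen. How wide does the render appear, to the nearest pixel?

2273 px

First fit — 2.17:1 into 1120×480 spans the height: 1041.60 × 480.00.
Second fit — the 21×9 canvas into 2444×1833 spans the width: 2444.00 × 1047.43 (×2.1821 from 1120×480).
The render scales with it: width 1041.60 × 2.1821 ≈ 2272.92.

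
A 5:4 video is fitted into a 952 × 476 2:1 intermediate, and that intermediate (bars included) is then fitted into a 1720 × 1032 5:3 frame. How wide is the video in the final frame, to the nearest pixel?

1075 px

5:4 in 952×476: fills the height, so the video is 595.00 × 476.00.
Second fit — the 2:1 canvas into 1720×1032 spans the width: 1720.00 × 860.00 (×1.8067 from 952×476).
The video scales with it: width 595.00 × 1.8067 ≈ 1075.00.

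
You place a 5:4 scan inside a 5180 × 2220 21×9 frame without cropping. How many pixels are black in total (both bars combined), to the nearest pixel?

5339100 pixels

Since 1.250 < 2.333, the scan is height-limited.
Content width = 2220 × 5/4 ≈ 2775.0000 px.
Black = 5180 − 2775.0000 = 2405.0000 px.
That's 2405.0000 × 2220 ≈ 5339100 black pixels.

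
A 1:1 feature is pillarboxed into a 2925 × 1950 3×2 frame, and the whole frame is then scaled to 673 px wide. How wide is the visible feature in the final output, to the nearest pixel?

449 px

At 2925×1950 the feature is height-limited, so width = 1950 × 1/1 ≈ 1950.00 px.
Resizing to 673 px wide multiplies everything by 0.2301: 1950.00 → 448.67 px.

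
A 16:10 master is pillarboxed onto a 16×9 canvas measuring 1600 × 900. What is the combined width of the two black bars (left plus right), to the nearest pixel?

160 px

16:10 is narrower than 16×9, so it spans the full height.
Content width = 900 × 16/10 ≈ 1440.00 px.
Black = 1600 − 1440.00 = 160.00 px.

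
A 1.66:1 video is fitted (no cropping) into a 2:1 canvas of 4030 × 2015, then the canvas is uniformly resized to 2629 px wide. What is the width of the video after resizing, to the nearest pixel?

In the 4030×2015 frame the video fills the height: width = 2015 × 1.660 ≈ 3344.90 px.
Scaling 4030 → 2629 is ×0.6524, so the width becomes 3344.90 × 0.6524 ≈ 2182.07 px.

2182 px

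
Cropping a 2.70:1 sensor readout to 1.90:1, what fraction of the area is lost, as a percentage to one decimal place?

Going from 2.70:1 to 1.90:1 means cutting width while keeping height.
(1.900)/(2.700) ≈ 0.704 of the area survives, leaving 29.63% discarded.

29.6%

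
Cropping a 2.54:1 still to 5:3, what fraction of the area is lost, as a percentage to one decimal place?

34.4%

The height stays; only width is cut (since 5:3 is narrower than 2.54:1).
(1.667)/(2.540) ≈ 0.656 of the area survives, leaving 34.38% discarded.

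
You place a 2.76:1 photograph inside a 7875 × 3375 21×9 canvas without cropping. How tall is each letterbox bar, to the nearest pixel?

2.76:1 (2.760) > 21×9 (2.333), so the photograph fills the width.
That makes the image 2853.26 px tall (7875 / 2.760).
Leftover height: 3375 − 2853.26 = 521.74 px → 260.87 each side.

261 px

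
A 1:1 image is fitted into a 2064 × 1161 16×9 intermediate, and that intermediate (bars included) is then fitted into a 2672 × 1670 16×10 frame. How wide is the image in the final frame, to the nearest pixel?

First fit — 1:1 into 2064×1161 spans the height: 1161.00 × 1161.00.
The 16×9 canvas is width-limited in 2672×1670, giving 2672.00 × 1503.00; scale factor 1.2946.
Applying the same ×1.2946: 1161.00 → 1503.00.

1503 px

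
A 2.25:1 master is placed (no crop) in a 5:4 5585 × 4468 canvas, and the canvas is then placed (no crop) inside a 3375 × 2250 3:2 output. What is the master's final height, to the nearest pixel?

1250 px

2.25:1 in 5585×4468: fills the width, so the master is 5585.00 × 2482.22.
The 5:4 canvas is height-limited in 3375×2250, giving 2812.50 × 2250.00; scale factor 0.5036.
So the master's height is 2482.22 × 0.5036 ≈ 1250.00.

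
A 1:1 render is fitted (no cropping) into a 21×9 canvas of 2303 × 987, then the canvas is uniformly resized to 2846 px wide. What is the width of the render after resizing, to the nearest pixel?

At 2303×987 the render is height-limited, so width = 987 × 1/1 ≈ 987.00 px.
The frame scales by 2846/2303 = 1.2358; 987.00 × 1.2358 ≈ 1219.71 px.

1220 px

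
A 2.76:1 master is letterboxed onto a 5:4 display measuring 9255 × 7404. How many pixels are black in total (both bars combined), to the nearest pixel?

37489591 pixels

2.76:1 (2.760) > 5:4 (1.250), so the master fills the width.
Content height = 9255 / 2.760 ≈ 3353.2609 px.
7404 − 3353.2609 = 4050.7391 px of bars.
That's 4050.7391 × 9255 ≈ 37489591 black pixels.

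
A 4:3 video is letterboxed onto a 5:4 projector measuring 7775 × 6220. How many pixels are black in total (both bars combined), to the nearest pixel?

4:3 is wider than 5:4, so it spans the full width.
The video is 7775 × 3/4 ≈ 5831.2500 px tall.
6220 − 5831.2500 = 388.7500 px of bars.
That's 388.7500 × 7775 ≈ 3022531 black pixels.

3022531 pixels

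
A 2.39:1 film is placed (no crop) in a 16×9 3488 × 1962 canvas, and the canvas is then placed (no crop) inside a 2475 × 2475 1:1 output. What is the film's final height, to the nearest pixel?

1036 px

Inside the 3488×1962 canvas the film is width-limited at 3488.00 × 1459.41.
Second fit — the 16×9 canvas into 2475×2475 spans the width: 2475.00 × 1392.19 (×0.7096 from 3488×1962).
So the film's height is 1459.41 × 0.7096 ≈ 1035.56.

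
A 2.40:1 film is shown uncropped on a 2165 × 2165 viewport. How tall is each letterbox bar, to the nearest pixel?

2.40:1 is wider than 1:1, so it spans the full width.
The film is 2165 / 2.400 ≈ 902.08 px tall.
2165 − 902.08 = 1262.92 px of bars (631.46 each).

631 px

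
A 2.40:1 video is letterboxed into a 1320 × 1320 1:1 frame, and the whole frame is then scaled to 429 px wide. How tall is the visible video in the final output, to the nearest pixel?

179 px

In the 1320×1320 frame the video fills the width: height = 1320 / 2.400 ≈ 550.00 px.
Scaling 1320 → 429 is ×0.3250, so the height becomes 550.00 × 0.3250 ≈ 178.75 px.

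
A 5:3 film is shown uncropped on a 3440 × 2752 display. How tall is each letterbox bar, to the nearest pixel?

344 px

Since 1.667 > 1.250, the film is width-limited.
That makes the image 2064.00 px tall (3440 × 3/5).
2752 − 2064.00 = 688.00 px of bars (344.00 each).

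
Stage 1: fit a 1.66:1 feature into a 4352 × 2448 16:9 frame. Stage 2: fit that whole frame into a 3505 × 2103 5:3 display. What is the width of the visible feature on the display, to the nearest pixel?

First fit — 1.66:1 into 4352×2448 spans the height: 4063.68 × 2448.00.
Second fit — the 16:9 canvas into 3505×2103 spans the width: 3505.00 × 1971.56 (×0.8054 from 4352×2448).
So the feature's width is 4063.68 × 0.8054 ≈ 3272.79.

3273 px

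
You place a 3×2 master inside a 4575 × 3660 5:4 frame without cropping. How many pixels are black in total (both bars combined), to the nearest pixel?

2790750 pixels

3×2 (1.500) > 5:4 (1.250), so the master fills the width.
Content height = 4575 × 2/3 ≈ 3050.0000 px.
Leftover height: 3660 − 3050.0000 = 610.0000 px.
That's 610.0000 × 4575 ≈ 2790750 black pixels.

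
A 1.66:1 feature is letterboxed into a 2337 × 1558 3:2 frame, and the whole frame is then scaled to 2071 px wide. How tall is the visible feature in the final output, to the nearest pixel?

1248 px

At 2337×1558 the feature is width-limited, so height = 2337 / 1.660 ≈ 1407.83 px.
Scaling 2337 → 2071 is ×0.8862, so the height becomes 1407.83 × 0.8862 ≈ 1247.59 px.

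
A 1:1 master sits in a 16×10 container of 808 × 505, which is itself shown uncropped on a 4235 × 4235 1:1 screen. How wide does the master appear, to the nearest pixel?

1:1 in 808×505: fills the height, so the master is 505.00 × 505.00.
16×10 in 4235×4235: fills the width, so the intermediate becomes 4235.00 × 2646.88 — a scale of ×5.2413.
So the master's width is 505.00 × 5.2413 ≈ 2646.88.

2647 px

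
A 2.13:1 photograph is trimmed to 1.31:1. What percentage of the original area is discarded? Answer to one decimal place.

38.5%

1.31:1 is narrower than 2.13:1, so the crop keeps the full height and trims the width.
(1.310)/(2.130) ≈ 0.615 of the area survives, leaving 38.50% discarded.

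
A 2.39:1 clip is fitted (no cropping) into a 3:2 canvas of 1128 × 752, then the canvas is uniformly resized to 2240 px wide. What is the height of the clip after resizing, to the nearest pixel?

In the 1128×752 frame the clip fills the width: height = 1128 / 2.390 ≈ 471.97 px.
Resizing to 2240 px wide multiplies everything by 1.9858: 471.97 → 937.24 px.

937 px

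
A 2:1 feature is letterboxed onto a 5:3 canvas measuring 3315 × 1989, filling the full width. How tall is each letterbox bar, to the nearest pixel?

Content height = 3315 × 1/2 ≈ 1657.50 px.
Leftover height: 1989 − 1657.50 = 331.50 px → 165.75 each side.

166 px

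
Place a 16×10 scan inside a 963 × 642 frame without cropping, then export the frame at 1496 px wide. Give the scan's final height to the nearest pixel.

At 963×642 the scan is width-limited, so height = 963 × 10/16 ≈ 601.88 px.
Scaling 963 → 1496 is ×1.5535, so the height becomes 601.88 × 1.5535 ≈ 935.00 px.

935 px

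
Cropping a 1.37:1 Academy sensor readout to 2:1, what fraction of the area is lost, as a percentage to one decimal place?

31.5%

The width stays; only height is cut (since 2:1 is wider than 1.37:1 Academy).
Area ratio = (1.370)/(2.000) = 68.50%; the remaining 31.50% is cropped out.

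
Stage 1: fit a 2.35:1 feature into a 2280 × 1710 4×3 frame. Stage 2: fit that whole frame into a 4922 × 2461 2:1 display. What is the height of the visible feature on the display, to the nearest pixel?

2.35:1 in 2280×1710: fills the width, so the feature is 2280.00 × 970.21.
4×3 in 4922×2461: fills the height, so the intermediate becomes 3281.33 × 2461.00 — a scale of ×1.4392.
Applying the same ×1.4392: 970.21 → 1396.31.

1396 px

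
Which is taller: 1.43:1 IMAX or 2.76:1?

1.43 and 2.76; 2.76 > 1.43. The smaller width-to-height ratio is the taller frame.

1.43:1 IMAX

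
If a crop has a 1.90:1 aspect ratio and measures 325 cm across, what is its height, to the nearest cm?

Height = 325 / 1.900 = 171.05.

171 cm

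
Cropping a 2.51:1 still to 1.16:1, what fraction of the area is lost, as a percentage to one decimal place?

53.8%

1.16:1 is narrower than 2.51:1, so the crop keeps the full height and trims the width.
Area ratio = (1.160)/(2.510) = 46.22%; the remaining 53.78% is cropped out.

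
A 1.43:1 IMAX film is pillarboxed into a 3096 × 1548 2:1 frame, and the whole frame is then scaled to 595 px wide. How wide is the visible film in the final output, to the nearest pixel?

Fitted into 3096×1548, the film spans the height; its width is 1548 × 1.430 ≈ 2213.64 px.
The frame scales by 595/3096 = 0.1922; 2213.64 × 0.1922 ≈ 425.43 px.

425 px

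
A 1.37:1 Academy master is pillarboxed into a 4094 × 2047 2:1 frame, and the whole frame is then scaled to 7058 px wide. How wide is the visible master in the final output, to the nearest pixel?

4835 px

In the 4094×2047 frame the master fills the height: width = 2047 × 1.370 ≈ 2804.39 px.
The frame scales by 7058/4094 = 1.7240; 2804.39 × 1.7240 ≈ 4834.73 px.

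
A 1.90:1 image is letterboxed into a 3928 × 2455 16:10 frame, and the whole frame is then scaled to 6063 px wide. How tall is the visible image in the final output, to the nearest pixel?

Fitted into 3928×2455, the image spans the width; its height is 3928 / 1.900 ≈ 2067.37 px.
Resizing to 6063 px wide multiplies everything by 1.5435: 2067.37 → 3191.05 px.

3191 px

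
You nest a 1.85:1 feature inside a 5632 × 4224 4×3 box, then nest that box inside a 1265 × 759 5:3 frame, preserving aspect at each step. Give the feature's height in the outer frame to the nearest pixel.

547 px

Inside the 5632×4224 canvas the feature is width-limited at 5632.00 × 3044.32.
Second fit — the 4×3 canvas into 1265×759 spans the height: 1012.00 × 759.00 (×0.1797 from 5632×4224).
The feature scales with it: height 3044.32 × 0.1797 ≈ 547.03.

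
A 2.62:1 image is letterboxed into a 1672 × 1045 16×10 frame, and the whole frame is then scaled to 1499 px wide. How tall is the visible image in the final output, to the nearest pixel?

572 px

At 1672×1045 the image is width-limited, so height = 1672 / 2.620 ≈ 638.17 px.
Resizing to 1499 px wide multiplies everything by 0.8965: 638.17 → 572.14 px.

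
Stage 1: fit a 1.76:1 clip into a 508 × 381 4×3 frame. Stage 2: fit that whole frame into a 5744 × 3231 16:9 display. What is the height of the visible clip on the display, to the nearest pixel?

First fit — 1.76:1 into 508×381 spans the width: 508.00 × 288.64.
The 4×3 canvas is height-limited in 5744×3231, giving 4308.00 × 3231.00; scale factor 8.4803.
Applying the same ×8.4803: 288.64 → 2447.73.

2448 px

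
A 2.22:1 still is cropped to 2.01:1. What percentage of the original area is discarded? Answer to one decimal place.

Going from 2.22:1 to 2.01:1 means cutting width while keeping height.
(2.010)/(2.220) ≈ 0.905 of the area survives, leaving 9.46% discarded.

9.5%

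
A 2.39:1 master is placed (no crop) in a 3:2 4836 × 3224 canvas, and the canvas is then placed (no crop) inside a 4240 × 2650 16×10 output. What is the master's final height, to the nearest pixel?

Inside the 4836×3224 canvas the master is width-limited at 4836.00 × 2023.43.
The 3:2 canvas is height-limited in 4240×2650, giving 3975.00 × 2650.00; scale factor 0.8220.
Applying the same ×0.8220: 2023.43 → 1663.18.

1663 px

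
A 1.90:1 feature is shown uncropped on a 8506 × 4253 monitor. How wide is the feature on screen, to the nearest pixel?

1.90:1 (1.900) < 2:1 (2.000), so the feature fills the height.
Content width = 4253 × 1.900 ≈ 8080.70 px.

8081 px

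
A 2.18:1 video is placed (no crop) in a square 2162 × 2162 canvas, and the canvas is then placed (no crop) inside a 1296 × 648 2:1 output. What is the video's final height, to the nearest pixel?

297 px

Inside the 2162×2162 canvas the video is width-limited at 2162.00 × 991.74.
square in 1296×648: fills the height, so the intermediate becomes 648.00 × 648.00 — a scale of ×0.2997.
The video scales with it: height 991.74 × 0.2997 ≈ 297.25.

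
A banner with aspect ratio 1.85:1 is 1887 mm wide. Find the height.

1020 mm

At 1.85:1, 1887 / 1.850 ≈ 1020.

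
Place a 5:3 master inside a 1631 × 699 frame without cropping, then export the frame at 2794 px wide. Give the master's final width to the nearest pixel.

Fitted into 1631×699, the master spans the height; its width is 699 × 5/3 ≈ 1165.00 px.
Resizing to 2794 px wide multiplies everything by 1.7131: 1165.00 → 1995.71 px.

1996 px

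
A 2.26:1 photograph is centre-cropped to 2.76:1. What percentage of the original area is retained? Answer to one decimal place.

Going from 2.26:1 to 2.76:1 means cutting height while keeping width.
(2.260)/(2.760) ≈ 0.819 of the area survives.

81.9%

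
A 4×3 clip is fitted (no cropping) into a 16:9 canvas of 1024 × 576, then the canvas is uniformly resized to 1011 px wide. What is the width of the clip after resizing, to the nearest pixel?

In the 1024×576 frame the clip fills the height: width = 576 × 4/3 ≈ 768.00 px.
Scaling 1024 → 1011 is ×0.9873, so the width becomes 768.00 × 0.9873 ≈ 758.25 px.

758 px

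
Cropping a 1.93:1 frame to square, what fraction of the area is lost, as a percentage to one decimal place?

48.2%

Going from 1.93:1 to square means cutting width while keeping height.
(1.000)/(1.930) ≈ 0.518 of the area survives, leaving 48.19% discarded.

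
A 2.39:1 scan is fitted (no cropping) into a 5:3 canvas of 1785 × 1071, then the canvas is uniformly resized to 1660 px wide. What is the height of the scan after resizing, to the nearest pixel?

695 px

At 1785×1071 the scan is width-limited, so height = 1785 / 2.390 ≈ 746.86 px.
The frame scales by 1660/1785 = 0.9300; 746.86 × 0.9300 ≈ 694.56 px.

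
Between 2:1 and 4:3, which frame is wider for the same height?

2:1

2 and 4:3 = 1.333; 2 > 1.333.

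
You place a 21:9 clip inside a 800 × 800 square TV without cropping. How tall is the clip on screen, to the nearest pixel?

21:9 (2.333) > square (1.000), so the clip fills the width.
The clip is 800 × 9/21 ≈ 342.86 px tall.

343 px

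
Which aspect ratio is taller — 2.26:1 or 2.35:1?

2.26:1

2.26 and 2.35; 2.35 > 2.26. The smaller width-to-height ratio is the taller frame.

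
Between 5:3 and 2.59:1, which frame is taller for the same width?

5:3 = 1.667 and 2.59; 2.59 > 1.667. The smaller width-to-height ratio is the taller frame.

5:3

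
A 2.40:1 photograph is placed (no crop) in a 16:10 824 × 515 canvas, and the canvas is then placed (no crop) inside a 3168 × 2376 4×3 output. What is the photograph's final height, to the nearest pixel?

1320 px

2.40:1 in 824×515: fills the width, so the photograph is 824.00 × 343.33.
16:10 in 3168×2376: fills the width, so the intermediate becomes 3168.00 × 1980.00 — a scale of ×3.8447.
The photograph scales with it: height 343.33 × 3.8447 ≈ 1320.00.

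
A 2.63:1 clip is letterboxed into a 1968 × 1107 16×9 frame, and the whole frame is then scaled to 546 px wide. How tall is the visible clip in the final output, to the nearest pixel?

Fitted into 1968×1107, the clip spans the width; its height is 1968 / 2.630 ≈ 748.29 px.
Resizing to 546 px wide multiplies everything by 0.2774: 748.29 → 207.60 px.

208 px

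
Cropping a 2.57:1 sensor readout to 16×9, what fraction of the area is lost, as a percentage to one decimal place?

16×9 is narrower than 2.57:1, so the crop keeps the full height and trims the width.
(1.778)/(2.570) ≈ 0.692 of the area survives, leaving 30.83% discarded.

30.8%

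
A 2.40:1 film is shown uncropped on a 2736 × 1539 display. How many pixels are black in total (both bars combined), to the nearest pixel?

1091664 pixels

2.40:1 is wider than 16:9, so it spans the full width.
That makes the image 1140.0000 px tall (2736 / 2.400).
Leftover height: 1539 − 1140.0000 = 399.0000 px.
Across the 2736-px span: 399.0000 × 2736 ≈ 1091664 px.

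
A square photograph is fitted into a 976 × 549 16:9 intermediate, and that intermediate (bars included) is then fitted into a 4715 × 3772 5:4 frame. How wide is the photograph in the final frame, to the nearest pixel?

Inside the 976×549 canvas the photograph is height-limited at 549.00 × 549.00.
16:9 in 4715×3772: fills the width, so the intermediate becomes 4715.00 × 2652.19 — a scale of ×4.8309.
The photograph scales with it: width 549.00 × 4.8309 ≈ 2652.19.

2652 px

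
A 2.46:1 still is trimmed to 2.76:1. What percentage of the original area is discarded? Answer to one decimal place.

10.9%

2.76:1 is wider than 2.46:1, so the crop keeps the full width and trims the height.
(2.460)/(2.760) ≈ 0.891 of the area survives, leaving 10.87% discarded.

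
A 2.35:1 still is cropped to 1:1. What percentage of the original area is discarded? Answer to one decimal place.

57.4%

Going from 2.35:1 to 1:1 means cutting width while keeping height.
(1.000)/(2.350) ≈ 0.426 of the area survives, leaving 57.45% discarded.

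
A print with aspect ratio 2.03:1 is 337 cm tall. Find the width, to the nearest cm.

At 2.03:1, 337 × 2.030 ≈ 684.11.

684 cm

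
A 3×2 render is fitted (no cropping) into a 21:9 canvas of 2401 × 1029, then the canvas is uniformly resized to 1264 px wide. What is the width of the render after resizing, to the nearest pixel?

At 2401×1029 the render is height-limited, so width = 1029 × 3/2 ≈ 1543.50 px.
Scaling 2401 → 1264 is ×0.5264, so the width becomes 1543.50 × 0.5264 ≈ 812.57 px.

813 px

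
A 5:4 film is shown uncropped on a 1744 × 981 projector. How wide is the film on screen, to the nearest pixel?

1226 px

5:4 is narrower than 16×9, so it spans the full height.
That makes the image 1226.25 px wide (981 × 5/4).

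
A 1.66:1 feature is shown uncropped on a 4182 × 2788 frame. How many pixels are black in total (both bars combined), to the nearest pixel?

1.66:1 is wider than 3:2, so it spans the full width.
Content height = 4182 / 1.660 ≈ 2519.2771 px.
Black = 2788 − 2519.2771 = 268.7229 px.
Across the 4182-px span: 268.7229 × 4182 ≈ 1123799 px.

1123799 pixels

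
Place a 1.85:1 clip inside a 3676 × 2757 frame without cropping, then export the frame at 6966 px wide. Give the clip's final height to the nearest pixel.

3765 px

Fitted into 3676×2757, the clip spans the width; its height is 3676 / 1.850 ≈ 1987.03 px.
Resizing to 6966 px wide multiplies everything by 1.8950: 1987.03 → 3765.41 px.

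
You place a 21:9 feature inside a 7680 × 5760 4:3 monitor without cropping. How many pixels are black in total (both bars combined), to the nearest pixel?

21:9 (2.333) > 4:3 (1.333), so the feature fills the width.
The feature is 7680 × 9/21 ≈ 3291.4286 px tall.
Leftover height: 5760 − 3291.4286 = 2468.5714 px.
That's 2468.5714 × 7680 ≈ 18958629 black pixels.

18958629 pixels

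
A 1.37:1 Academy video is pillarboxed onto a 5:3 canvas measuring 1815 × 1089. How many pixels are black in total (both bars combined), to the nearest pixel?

1.37:1 Academy (1.370) < 5:3 (1.667), so the video fills the height.
That makes the image 1491.9300 px wide (1089 × 1.370).
1815 − 1491.9300 = 323.0700 px of bars.
Across the 1089-px span: 323.0700 × 1089 ≈ 351823 px.

351823 pixels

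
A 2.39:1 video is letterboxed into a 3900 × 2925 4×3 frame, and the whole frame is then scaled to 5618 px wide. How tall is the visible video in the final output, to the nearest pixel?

In the 3900×2925 frame the video fills the width: height = 3900 / 2.390 ≈ 1631.80 px.
The frame scales by 5618/3900 = 1.4405; 1631.80 × 1.4405 ≈ 2350.63 px.

2351 px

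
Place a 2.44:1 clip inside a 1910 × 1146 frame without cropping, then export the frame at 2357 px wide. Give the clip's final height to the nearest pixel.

At 1910×1146 the clip is width-limited, so height = 1910 / 2.440 ≈ 782.79 px.
The frame scales by 2357/1910 = 1.2340; 782.79 × 1.2340 ≈ 965.98 px.

966 px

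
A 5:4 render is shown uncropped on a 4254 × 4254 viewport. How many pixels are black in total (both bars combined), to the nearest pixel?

5:4 is wider than 1:1, so it spans the full width.
Content height = 4254 × 4/5 ≈ 3403.2000 px.
Leftover height: 4254 − 3403.2000 = 850.8000 px.
That's 850.8000 × 4254 ≈ 3619303 black pixels.

3619303 pixels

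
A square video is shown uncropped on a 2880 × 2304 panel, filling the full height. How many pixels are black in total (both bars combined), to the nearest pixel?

1327104 pixels

The video is 2304 × 1/1 ≈ 2304.0000 px wide.
Black = 2880 − 2304.0000 = 576.0000 px.
Bar area = 576.0000 × 2304 ≈ 1327104 px.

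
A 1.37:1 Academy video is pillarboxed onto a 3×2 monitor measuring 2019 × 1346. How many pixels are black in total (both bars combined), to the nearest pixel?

235523 pixels

Since 1.370 < 1.500, the video is height-limited.
That makes the image 1844.0200 px wide (1346 × 1.370).
2019 − 1844.0200 = 174.9800 px of bars.
Across the 1346-px span: 174.9800 × 1346 ≈ 235523 px.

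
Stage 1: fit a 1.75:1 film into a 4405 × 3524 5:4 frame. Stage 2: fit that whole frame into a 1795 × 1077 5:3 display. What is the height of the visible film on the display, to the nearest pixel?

769 px

First fit — 1.75:1 into 4405×3524 spans the width: 4405.00 × 2517.14.
Second fit — the 5:4 canvas into 1795×1077 spans the height: 1346.25 × 1077.00 (×0.3056 from 4405×3524).
Applying the same ×0.3056: 2517.14 → 769.29.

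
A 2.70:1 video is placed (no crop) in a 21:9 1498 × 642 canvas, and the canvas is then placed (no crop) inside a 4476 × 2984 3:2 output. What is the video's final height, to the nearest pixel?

2.70:1 in 1498×642: fills the width, so the video is 1498.00 × 554.81.
Second fit — the 21:9 canvas into 4476×2984 spans the width: 4476.00 × 1918.29 (×2.9880 from 1498×642).
So the video's height is 554.81 × 2.9880 ≈ 1657.78.

1658 px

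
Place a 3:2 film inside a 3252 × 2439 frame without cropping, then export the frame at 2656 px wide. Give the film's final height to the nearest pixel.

In the 3252×2439 frame the film fills the width: height = 3252 × 2/3 ≈ 2168.00 px.
Scaling 3252 → 2656 is ×0.8167, so the height becomes 2168.00 × 0.8167 ≈ 1770.67 px.

1771 px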